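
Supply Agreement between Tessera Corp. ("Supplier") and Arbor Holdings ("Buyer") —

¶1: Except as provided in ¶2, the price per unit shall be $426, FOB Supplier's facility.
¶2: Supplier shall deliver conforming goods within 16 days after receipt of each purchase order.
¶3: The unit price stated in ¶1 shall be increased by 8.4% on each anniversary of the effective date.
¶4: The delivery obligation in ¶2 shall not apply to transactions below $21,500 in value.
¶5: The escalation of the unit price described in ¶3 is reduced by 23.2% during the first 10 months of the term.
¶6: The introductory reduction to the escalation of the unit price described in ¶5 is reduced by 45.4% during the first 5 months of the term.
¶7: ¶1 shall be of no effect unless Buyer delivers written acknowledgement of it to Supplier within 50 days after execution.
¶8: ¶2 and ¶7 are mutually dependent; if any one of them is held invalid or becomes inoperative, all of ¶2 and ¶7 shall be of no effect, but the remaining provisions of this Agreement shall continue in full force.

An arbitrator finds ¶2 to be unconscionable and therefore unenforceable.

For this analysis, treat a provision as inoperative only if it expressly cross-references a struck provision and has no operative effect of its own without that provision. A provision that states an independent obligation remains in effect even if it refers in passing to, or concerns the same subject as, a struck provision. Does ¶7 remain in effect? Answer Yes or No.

¶2 is struck. ¶4 operates only by reference to ¶2, so it falls with ¶2. Although ¶1 refers to ¶2, its operative terms do not depend on ¶2, so it remains in effect. ¶8 declares ¶2 and ¶7 mutually dependent; since one of them has fallen, all of them are of no effect. That brings down ¶7 as well. The remainder continues in force under ¶8. That leaves ¶1, ¶3, ¶5, ¶6, and ¶8 in effect. ¶7 is among the inoperative provisions, so the answer is no.

No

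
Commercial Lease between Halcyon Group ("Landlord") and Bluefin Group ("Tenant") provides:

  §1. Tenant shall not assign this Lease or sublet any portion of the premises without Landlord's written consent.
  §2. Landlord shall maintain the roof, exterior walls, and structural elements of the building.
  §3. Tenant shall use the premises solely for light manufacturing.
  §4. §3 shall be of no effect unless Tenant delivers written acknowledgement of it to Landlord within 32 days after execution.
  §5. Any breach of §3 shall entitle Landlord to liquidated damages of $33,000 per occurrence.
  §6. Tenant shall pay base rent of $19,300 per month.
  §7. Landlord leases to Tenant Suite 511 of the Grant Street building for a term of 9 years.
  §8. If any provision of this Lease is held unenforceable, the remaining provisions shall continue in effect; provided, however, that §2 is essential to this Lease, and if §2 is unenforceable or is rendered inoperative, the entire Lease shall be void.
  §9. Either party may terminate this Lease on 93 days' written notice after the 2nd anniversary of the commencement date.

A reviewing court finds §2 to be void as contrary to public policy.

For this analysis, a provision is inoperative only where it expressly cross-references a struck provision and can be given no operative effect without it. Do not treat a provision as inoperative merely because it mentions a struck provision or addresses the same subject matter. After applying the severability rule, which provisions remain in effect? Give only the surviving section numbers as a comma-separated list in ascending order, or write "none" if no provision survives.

§2 is struck. Nothing else in the Lease is defined by reference to §2. §8 makes §2 an essential term, and §2 is the provision held invalid; under §8, the entire Lease is therefore void. No provision of the Lease survives.

none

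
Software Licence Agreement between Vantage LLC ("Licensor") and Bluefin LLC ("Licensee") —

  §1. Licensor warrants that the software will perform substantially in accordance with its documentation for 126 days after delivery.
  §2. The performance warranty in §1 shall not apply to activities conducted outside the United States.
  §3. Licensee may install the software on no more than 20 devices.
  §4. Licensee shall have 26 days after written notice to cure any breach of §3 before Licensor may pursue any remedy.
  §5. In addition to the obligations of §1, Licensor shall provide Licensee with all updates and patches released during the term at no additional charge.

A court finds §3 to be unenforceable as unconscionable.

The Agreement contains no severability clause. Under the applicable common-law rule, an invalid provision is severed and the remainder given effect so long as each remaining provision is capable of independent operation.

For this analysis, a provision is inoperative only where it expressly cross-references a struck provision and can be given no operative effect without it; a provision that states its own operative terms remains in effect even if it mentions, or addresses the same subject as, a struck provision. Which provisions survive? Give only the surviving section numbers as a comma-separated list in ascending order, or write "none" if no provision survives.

1, 2, 5

§3 is struck. The only function of §4 is the cure period for breach of §3, so it cannot stand once §3 is removed. Under the stated default rule, only provisions that cannot operate independently fall away; the rest are enforced. That leaves §1, §2, and §5 in effect.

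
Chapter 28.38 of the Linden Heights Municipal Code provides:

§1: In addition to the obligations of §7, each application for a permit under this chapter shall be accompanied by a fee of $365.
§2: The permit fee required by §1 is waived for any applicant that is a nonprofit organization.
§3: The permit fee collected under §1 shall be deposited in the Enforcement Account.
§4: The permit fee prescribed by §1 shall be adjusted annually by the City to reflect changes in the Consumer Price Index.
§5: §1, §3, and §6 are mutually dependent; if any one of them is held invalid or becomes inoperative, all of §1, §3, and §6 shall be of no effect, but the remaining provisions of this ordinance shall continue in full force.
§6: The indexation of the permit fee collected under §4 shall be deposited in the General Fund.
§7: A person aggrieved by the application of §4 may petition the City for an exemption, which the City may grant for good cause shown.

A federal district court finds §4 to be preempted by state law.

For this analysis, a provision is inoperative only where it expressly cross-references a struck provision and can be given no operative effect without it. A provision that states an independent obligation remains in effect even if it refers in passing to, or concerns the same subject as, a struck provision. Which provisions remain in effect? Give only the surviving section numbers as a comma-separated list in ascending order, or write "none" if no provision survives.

5

§4 is struck. §6 does nothing except set the disposition of the indexation of the permit fee by reference to §4; with §4 gone it has no independent effect and is inoperative. §7 merely fixes the exemption procedure for §4; with §4 gone it has nothing to operate on and falls away. §5 declares §1, §3, and §6 mutually dependent; since one of them has fallen, all of them are of no effect. That brings down §1 and §3 as well. §2 in turn depends solely on a provision now struck and likewise falls. The remainder continues in force under §5. Only §5 remains in effect.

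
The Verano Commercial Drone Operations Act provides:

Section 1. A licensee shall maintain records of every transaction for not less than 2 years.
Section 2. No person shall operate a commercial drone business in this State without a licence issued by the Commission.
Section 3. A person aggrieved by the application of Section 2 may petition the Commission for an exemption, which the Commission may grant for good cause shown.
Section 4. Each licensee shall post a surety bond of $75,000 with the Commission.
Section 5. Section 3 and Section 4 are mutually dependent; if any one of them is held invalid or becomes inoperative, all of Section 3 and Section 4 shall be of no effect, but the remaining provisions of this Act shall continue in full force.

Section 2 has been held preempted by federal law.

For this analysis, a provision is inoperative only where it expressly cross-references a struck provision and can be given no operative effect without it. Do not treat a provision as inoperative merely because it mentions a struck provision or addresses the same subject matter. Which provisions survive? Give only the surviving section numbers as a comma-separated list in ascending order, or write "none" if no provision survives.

Section 2 is struck. Section 3 merely fixes the exemption procedure for Section 2; with Section 2 gone it has nothing to operate on and falls away. Section 5 declares Section 3 and Section 4 mutually dependent; since one of them has fallen, all of them are of no effect. That brings down Section 4 as well. The remainder continues in force under Section 5. The provisions still in force are Section 1 and Section 5.

1, 5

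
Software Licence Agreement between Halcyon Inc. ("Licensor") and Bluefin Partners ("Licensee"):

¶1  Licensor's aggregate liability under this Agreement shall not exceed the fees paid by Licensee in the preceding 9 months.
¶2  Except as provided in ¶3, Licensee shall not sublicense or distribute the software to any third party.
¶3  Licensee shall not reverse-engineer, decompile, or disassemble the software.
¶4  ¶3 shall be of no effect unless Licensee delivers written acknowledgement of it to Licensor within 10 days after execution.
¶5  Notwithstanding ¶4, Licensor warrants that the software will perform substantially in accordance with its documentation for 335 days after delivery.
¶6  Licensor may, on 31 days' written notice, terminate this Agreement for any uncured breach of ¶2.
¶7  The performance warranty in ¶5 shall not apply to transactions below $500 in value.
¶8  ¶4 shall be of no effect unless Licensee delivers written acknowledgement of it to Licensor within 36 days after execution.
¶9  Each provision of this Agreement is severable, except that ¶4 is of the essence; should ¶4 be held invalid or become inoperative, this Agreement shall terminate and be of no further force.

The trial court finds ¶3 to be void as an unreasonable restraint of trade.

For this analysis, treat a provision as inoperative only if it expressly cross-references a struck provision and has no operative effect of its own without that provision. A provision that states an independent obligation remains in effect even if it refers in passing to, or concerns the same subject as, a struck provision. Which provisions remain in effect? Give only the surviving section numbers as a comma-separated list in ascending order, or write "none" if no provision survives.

none

¶3 is struck. ¶4 merely fixes the acknowledgement condition for ¶3; with ¶3 gone it has nothing to operate on and falls away. ¶8 operates only by reference to ¶4, so it falls with ¶4. ¶9 makes ¶4 an essential term, and ¶4 has been rendered inoperative by the cascade; under ¶9, the entire Agreement is therefore void. No provision of the Agreement survives.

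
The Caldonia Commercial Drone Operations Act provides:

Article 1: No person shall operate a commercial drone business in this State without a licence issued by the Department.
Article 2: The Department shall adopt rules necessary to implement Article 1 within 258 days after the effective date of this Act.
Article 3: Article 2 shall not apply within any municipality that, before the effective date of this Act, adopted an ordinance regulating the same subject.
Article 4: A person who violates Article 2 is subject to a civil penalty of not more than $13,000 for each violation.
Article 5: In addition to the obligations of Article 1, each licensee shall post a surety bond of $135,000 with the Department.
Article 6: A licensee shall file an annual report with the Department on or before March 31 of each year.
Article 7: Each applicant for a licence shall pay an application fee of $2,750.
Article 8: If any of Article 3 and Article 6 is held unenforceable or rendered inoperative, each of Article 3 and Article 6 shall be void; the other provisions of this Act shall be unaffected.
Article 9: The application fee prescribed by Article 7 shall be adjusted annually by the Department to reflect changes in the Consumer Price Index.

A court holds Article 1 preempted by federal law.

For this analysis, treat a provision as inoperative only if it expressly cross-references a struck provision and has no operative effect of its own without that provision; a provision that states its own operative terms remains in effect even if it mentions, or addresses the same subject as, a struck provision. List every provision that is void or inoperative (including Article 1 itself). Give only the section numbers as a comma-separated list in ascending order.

Article 1 is struck. Article 2 has no operative effect of its own apart from Article 1 and is therefore inoperative. Article 3 operates only by reference to Article 2, so it falls with Article 2. Article 4 merely fixes the civil penalty for violating Article 2; with Article 2 gone it has nothing to operate on and falls away. Article 5 mentions Article 1 but its own obligation stands independently of Article 1, so Article 5 is not affected. Article 8 declares Article 3 and Article 6 mutually dependent; since one of them has fallen, all of them are of no effect. That brings down Article 6 as well. The remainder continues in force under Article 8. Article 5, Article 7, Article 8, and Article 9 remain in effect.

1, 2, 3, 4, 6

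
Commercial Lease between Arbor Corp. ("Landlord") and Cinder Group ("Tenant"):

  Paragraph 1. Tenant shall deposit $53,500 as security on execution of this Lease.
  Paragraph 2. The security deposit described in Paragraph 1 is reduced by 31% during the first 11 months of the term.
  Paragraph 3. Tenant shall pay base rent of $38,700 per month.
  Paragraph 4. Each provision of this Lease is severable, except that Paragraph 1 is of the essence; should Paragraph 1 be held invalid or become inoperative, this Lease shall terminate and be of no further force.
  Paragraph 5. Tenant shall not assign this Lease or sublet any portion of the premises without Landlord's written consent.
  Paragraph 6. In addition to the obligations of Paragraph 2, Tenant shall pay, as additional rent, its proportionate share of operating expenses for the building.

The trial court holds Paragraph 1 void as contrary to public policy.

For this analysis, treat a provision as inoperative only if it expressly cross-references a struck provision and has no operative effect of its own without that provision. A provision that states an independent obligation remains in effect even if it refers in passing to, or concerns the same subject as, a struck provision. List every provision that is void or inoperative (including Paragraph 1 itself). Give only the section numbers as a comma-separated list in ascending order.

Paragraph 1 is struck. The whole of Paragraph 2 is the introductory reduction to the security deposit, defined by reference to Paragraph 1, so Paragraph 2 cannot stand once Paragraph 1 is removed. Paragraph 4 makes Paragraph 1 an essential term, and Paragraph 1 is the provision held invalid; under Paragraph 4, the entire Lease is therefore void. No provision of the Lease survives.

1, 2, 3, 4, 5, 6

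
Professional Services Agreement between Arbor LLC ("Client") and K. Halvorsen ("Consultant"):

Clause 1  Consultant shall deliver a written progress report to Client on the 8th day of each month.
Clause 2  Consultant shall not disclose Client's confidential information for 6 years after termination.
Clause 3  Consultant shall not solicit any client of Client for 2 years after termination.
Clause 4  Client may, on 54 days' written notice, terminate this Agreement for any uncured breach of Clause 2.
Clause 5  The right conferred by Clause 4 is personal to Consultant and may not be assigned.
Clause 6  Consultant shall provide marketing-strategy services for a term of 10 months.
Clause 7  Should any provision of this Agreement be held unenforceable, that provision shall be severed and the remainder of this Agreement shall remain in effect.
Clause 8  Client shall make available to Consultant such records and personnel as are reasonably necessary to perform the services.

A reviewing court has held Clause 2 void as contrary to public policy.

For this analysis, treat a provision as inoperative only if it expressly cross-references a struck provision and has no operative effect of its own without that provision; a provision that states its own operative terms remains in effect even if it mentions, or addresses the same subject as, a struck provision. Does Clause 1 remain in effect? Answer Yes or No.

Clause 2 is struck. The only function of Clause 4 is the termination right for breach of Clause 2, so it cannot stand once Clause 2 is removed. Clause 5 operates only by reference to Clause 4, so it falls with Clause 4. Clause 7 is a severability clause and preserves every provision that can still be given independent effect. The provisions still in force are Clause 1, Clause 3, Clause 6, Clause 7, and Clause 8. Clause 1 is among the surviving provisions, so the answer is yes.

Yes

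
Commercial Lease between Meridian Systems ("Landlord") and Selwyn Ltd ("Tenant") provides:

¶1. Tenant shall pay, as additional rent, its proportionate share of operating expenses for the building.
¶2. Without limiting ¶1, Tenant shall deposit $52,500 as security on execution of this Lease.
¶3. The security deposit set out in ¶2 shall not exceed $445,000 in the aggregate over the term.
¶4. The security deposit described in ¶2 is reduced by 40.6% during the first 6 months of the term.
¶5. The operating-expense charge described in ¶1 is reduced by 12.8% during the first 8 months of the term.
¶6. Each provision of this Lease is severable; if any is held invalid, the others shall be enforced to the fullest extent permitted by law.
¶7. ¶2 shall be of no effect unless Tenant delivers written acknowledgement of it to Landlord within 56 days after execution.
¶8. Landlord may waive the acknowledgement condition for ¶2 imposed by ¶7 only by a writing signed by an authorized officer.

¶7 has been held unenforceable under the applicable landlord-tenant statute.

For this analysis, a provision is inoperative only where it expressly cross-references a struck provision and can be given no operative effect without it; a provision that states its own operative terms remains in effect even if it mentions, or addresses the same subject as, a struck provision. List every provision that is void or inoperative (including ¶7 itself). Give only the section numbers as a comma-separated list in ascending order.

¶7 is struck. ¶8 has no operative effect of its own apart from ¶7 and is therefore inoperative. ¶6 is a severability clause and preserves every provision that can still be given independent effect. ¶1, ¶2, ¶3, ¶4, ¶5, and ¶6 remain in effect.

7, 8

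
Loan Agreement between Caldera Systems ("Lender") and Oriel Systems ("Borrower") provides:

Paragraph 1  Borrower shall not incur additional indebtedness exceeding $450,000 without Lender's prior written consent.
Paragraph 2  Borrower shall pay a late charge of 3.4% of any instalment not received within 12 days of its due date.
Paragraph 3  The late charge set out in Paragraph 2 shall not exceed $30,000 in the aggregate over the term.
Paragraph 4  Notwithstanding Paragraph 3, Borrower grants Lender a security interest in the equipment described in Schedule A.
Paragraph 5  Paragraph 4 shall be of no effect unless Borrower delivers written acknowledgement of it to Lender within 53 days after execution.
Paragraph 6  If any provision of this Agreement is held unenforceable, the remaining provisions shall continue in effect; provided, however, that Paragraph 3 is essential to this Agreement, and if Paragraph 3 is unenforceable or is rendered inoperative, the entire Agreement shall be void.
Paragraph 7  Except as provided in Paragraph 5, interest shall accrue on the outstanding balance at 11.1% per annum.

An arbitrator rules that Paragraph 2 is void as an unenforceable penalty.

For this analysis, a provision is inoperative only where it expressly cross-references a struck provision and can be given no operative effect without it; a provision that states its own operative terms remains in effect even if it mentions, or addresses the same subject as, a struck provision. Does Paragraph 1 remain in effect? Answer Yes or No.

No

Paragraph 2 is struck. Paragraph 3 does nothing except set the aggregate cap on the late charge by reference to Paragraph 2; with Paragraph 2 gone it has no independent effect and is inoperative. Paragraph 6 makes Paragraph 3 an essential term, and Paragraph 3 has been rendered inoperative by the cascade; under Paragraph 6, the entire Agreement is therefore void. No provision of the Agreement survives. Paragraph 1 is among the inoperative provisions, so the answer is no.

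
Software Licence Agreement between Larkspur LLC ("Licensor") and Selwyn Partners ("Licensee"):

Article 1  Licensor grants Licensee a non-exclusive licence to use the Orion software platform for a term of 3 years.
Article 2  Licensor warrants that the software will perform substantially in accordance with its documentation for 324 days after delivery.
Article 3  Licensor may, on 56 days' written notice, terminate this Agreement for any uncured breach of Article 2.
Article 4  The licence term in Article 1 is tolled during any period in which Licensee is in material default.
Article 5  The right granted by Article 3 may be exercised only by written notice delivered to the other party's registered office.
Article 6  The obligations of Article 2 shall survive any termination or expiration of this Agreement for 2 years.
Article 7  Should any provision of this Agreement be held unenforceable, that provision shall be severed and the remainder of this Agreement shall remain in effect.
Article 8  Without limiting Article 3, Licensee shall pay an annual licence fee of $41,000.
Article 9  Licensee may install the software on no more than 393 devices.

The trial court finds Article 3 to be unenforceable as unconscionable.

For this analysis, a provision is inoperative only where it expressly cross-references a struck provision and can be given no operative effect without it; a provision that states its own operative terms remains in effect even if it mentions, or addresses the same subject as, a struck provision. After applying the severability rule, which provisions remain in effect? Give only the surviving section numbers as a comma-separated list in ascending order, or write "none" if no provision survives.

Article 3 is struck. The only function of Article 5 is the notice requirement for Article 3, so it cannot stand once Article 3 is removed. Article 8 mentions Article 3 but its own obligation stands independently of Article 3, so Article 8 is not affected. Article 7 is a severability clause and preserves every provision that can still be given independent effect. The provisions still in force are Article 1, Article 2, Article 4, Article 6, Article 7, Article 8, and Article 9.

1, 2, 4, 6, 7, 8, 9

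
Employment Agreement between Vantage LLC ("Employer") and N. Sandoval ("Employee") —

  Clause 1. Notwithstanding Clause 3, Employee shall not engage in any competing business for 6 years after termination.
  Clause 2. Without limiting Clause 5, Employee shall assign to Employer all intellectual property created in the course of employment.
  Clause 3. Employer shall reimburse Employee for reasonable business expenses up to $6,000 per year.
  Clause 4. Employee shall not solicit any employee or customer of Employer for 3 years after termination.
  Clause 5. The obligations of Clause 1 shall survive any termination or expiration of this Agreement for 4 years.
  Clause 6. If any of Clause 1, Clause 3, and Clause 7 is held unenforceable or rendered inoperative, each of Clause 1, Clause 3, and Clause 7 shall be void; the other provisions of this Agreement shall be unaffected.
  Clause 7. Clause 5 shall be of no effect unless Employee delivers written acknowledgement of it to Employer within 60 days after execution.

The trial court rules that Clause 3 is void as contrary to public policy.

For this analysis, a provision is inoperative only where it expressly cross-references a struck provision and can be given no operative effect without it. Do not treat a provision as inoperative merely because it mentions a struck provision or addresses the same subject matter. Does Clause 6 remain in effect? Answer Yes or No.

Clause 3 is struck. Although Clause 2 refers to Clause 5, its operative terms do not depend on Clause 5, so it remains in effect. No other provision's operative terms depend on Clause 3. Clause 6 declares Clause 1, Clause 3, and Clause 7 mutually dependent; since one of them has fallen, all of them are of no effect. That brings down Clause 1 and Clause 7 as well. Clause 5 in turn depends solely on a provision now struck and likewise falls. The remainder continues in force under Clause 6. That leaves Clause 2, Clause 4, and Clause 6 in effect. Clause 6 is among the surviving provisions, so the answer is yes.

Yes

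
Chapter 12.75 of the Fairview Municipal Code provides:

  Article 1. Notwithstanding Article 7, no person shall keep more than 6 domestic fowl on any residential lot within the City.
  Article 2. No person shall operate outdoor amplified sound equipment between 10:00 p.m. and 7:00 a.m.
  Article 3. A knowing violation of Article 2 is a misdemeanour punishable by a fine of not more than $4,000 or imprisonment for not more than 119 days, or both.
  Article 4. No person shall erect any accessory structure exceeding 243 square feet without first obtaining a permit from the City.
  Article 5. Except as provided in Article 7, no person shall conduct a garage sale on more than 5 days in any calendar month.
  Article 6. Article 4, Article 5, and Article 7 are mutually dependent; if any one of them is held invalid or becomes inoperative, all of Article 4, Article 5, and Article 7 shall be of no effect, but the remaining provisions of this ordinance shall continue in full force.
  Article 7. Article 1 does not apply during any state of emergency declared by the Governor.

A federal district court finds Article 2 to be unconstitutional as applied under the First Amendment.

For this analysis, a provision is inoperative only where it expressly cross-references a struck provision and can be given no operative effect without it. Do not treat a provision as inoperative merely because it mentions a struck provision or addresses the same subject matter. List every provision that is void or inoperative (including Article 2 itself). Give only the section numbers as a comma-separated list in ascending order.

Article 2 is struck. The only function of Article 3 is the criminal penalty for violating Article 2, so it cannot stand once Article 2 is removed. Article 6 ties Article 4, Article 5, and Article 7 together, but none of those is affected here; the remaining provisions continue in force under Article 6. The provisions still in force are Article 1, Article 4, Article 5, Article 6, and Article 7.

2, 3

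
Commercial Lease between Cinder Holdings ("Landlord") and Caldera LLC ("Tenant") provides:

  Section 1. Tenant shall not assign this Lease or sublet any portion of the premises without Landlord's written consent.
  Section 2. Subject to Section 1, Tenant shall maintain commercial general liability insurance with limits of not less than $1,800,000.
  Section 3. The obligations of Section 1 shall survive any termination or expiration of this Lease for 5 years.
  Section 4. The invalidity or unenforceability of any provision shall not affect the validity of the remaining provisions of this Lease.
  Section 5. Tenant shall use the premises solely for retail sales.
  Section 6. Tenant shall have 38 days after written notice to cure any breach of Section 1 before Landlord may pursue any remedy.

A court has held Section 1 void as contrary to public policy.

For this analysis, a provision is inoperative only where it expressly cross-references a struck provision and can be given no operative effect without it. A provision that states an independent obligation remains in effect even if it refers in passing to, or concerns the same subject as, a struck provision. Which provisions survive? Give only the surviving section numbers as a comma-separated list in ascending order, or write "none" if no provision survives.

Section 1 is struck. The only function of Section 3 is the survival period for Section 1, so it cannot stand once Section 1 is removed. The only function of Section 6 is the cure period for breach of Section 1, so it cannot stand once Section 1 is removed. Section 2 mentions Section 1 but its own obligation stands independently of Section 1, so Section 2 is not affected. Under the severability clause in Section 4, the remaining provisions continue in force. The provisions still in force are Section 2, Section 4, and Section 5.

2, 4, 5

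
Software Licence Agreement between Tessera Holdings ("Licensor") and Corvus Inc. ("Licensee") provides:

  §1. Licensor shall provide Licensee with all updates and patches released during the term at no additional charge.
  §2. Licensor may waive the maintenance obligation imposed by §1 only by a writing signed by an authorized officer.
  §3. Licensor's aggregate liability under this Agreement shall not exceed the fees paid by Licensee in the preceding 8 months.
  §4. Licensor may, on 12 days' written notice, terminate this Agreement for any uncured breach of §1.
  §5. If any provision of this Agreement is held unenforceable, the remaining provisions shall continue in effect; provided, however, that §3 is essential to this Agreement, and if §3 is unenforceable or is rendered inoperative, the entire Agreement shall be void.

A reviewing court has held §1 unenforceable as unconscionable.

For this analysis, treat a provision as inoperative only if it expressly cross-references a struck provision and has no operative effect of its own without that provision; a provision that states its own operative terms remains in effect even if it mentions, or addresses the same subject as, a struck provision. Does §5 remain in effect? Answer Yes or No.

Yes

§1 is struck. §2 operates only by reference to §1, so it falls with §1. The only function of §4 is the termination right for breach of §1, so it cannot stand once §1 is removed. §5 makes §3 an essential term, but §3 is unaffected, so the severability proviso in §5 preserves the remaining provisions. §3 and §5 remain in effect. §5 is among the surviving provisions, so the answer is yes.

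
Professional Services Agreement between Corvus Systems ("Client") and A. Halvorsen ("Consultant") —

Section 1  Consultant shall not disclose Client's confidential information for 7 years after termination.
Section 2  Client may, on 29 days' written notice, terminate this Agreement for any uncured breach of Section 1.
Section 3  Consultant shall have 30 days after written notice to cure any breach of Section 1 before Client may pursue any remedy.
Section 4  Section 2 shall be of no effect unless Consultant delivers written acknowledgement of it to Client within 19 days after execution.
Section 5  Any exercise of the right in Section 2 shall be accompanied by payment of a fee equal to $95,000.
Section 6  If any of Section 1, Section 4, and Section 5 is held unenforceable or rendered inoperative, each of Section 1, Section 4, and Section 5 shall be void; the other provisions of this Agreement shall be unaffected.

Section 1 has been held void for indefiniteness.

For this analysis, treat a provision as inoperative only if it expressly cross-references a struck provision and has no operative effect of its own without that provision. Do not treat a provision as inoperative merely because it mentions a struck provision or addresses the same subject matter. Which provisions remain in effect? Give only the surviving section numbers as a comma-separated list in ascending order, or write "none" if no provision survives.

Section 1 is struck. Section 2 operates only by reference to Section 1, so it falls with Section 1. Section 3 merely fixes the cure period for breach of Section 1; with Section 1 gone it has nothing to operate on and falls away. The only function of Section 4 is the acknowledgement condition for Section 2, so it cannot stand once Section 2 is removed. Section 5 merely fixes the exercise fee for Section 2; with Section 2 gone it has nothing to operate on and falls away. Section 6 declares Section 1, Section 4, and Section 5 mutually dependent; since one of them has fallen, all of them are of no effect. The remainder continues in force under Section 6. Only Section 6 remains in effect.

6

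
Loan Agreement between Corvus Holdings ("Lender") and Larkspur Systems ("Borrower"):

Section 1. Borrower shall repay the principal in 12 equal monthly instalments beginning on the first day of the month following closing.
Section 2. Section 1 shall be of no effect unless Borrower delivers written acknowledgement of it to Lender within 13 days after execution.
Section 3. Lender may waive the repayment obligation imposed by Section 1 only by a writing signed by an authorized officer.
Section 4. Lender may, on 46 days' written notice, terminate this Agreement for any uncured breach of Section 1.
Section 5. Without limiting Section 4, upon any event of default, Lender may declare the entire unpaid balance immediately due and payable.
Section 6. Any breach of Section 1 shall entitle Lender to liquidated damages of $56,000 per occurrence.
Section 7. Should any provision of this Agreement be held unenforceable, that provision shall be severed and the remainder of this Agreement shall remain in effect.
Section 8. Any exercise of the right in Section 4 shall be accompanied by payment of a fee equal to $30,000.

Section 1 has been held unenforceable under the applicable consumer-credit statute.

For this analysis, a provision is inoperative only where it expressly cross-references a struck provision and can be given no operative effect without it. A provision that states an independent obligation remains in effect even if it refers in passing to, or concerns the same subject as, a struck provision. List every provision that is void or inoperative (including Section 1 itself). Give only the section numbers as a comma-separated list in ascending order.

Section 1 is struck. The only function of Section 2 is the acknowledgement condition for Section 1, so it cannot stand once Section 1 is removed. Section 3 merely fixes the waiver condition for Section 1; with Section 1 gone it has nothing to operate on and falls away. Section 4 merely fixes the termination right for breach of Section 1; with Section 1 gone it has nothing to operate on and falls away. Section 6 operates only by reference to Section 1, so it falls with Section 1. The only function of Section 8 is the exercise fee for Section 4, so it cannot stand once Section 4 is removed. Section 5 mentions Section 4 but its own obligation stands independently of Section 4, so Section 5 is not affected. Section 7 is a severability clause and preserves every provision that can still be given independent effect. The provisions still in force are Section 5 and Section 7.

1, 2, 3, 4, 6, 8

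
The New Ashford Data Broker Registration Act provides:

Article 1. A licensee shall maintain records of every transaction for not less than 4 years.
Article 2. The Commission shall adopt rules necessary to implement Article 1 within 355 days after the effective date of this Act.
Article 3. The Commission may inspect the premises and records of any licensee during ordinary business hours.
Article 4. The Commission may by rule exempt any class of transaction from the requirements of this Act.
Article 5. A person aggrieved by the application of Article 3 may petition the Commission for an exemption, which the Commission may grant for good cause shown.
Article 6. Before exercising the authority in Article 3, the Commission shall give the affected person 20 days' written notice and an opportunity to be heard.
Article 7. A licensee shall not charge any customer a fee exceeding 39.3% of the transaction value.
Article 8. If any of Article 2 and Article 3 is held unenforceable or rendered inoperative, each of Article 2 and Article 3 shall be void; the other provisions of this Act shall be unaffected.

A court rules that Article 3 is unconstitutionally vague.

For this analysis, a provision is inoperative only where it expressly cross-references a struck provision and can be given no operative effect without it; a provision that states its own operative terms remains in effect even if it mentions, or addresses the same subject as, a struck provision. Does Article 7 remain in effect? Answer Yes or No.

Yes

Article 3 is struck. The only function of Article 5 is the exemption procedure for Article 3, so it cannot stand once Article 3 is removed. Article 6 merely fixes the notice-and-hearing requirement for Article 3; with Article 3 gone it has nothing to operate on and falls away. Article 8 declares Article 2 and Article 3 mutually dependent; since one of them has fallen, all of them are of no effect. That brings down Article 2 as well. The remainder continues in force under Article 8. Article 1, Article 4, Article 7, and Article 8 remain in effect. Article 7 is among the surviving provisions, so the answer is yes.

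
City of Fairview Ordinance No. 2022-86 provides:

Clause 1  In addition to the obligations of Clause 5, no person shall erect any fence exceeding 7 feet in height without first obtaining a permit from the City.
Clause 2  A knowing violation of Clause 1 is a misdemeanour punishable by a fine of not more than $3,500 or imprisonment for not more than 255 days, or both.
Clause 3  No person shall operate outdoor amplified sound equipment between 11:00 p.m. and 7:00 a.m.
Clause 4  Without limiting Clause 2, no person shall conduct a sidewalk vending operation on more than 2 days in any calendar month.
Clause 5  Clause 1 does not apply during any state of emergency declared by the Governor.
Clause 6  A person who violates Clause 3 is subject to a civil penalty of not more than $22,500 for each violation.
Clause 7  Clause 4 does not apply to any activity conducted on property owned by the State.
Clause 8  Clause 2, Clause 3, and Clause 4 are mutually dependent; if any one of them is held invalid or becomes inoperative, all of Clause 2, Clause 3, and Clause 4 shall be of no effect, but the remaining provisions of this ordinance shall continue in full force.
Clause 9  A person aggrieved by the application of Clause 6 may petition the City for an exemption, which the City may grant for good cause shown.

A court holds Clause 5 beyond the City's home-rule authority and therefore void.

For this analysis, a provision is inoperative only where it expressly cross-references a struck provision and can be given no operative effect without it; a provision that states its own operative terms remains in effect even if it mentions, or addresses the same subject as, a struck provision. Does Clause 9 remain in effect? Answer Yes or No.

Yes

Clause 5 is struck. Clause 1 mentions Clause 5 but its own obligation stands independently of Clause 5, so Clause 1 is not affected. Nothing else in the ordinance is defined by reference to Clause 5. Clause 8 ties Clause 2, Clause 3, and Clause 4 together, but none of those is affected here; the remaining provisions continue in force under Clause 8. Clause 1, Clause 2, Clause 3, Clause 4, Clause 6, Clause 7, Clause 8, and Clause 9 remain in effect. Clause 9 is among the surviving provisions, so the answer is yes.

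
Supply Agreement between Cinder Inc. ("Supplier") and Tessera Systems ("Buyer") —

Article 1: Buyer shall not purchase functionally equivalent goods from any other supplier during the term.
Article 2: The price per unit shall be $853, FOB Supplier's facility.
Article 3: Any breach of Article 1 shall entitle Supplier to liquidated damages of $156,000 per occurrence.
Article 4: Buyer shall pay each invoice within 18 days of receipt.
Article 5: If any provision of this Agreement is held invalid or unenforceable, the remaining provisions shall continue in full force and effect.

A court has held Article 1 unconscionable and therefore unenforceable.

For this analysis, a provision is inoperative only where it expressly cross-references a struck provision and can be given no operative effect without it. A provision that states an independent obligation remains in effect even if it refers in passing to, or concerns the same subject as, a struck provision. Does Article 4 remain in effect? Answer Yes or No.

Yes

Article 1 is struck. The whole of Article 3 is the liquidated-damages amount, defined by reference to Article 1, so Article 3 cannot stand once Article 1 is removed. Article 5 is a severability clause and preserves every provision that can still be given independent effect. The provisions still in force are Article 2, Article 4, and Article 5. Article 4 is among the surviving provisions, so the answer is yes.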